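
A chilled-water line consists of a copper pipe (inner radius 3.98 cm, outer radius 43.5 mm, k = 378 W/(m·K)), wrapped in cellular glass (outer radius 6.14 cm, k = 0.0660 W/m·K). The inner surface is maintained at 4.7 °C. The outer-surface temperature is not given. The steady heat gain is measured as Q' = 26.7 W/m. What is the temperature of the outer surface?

Sum the resistances:
  R'_copper = ln(0.0435/0.0398)/(2πk) = 0.08889/(2π·378) = 3.743×10^-5 m·K/W
  R'_cellular glass = ln(0.0614/0.0435)/(2πk) = 0.3446/(2π·0.0660) = 0.8311 m·K/W
ΣR = 0.8311 m·K/W
ΔT = Q'·ΣR = 26.7 × 0.8311 = 22.19 K
Heat flows inward, so T_out = T_in + ΔT = 4.7 + 22.19 = 26.9 °C

T_out = 26.9 °C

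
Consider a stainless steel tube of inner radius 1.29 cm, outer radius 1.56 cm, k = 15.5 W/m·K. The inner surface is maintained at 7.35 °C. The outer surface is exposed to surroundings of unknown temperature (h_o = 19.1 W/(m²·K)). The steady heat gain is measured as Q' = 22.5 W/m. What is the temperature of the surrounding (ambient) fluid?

Series resistances:
  R'_stainless steel = ln(0.0156/0.0129)/(2πk) = 0.1900/(2π·15.5) = 0.001951 m·K/W
  R'_conv,out = 1/(2πr h) = 1/(2π·0.0156·19.1) = 0.5341 m·K/W
ΣR = 0.5361 m·K/W
ΔT = Q'·ΣR = 22.5 × 0.5361 = 12.06 K
Heat flows inward, so T_out = T_in + ΔT = 7.35 + 12.06 = 19.4 °C

T_out = 19.4 °C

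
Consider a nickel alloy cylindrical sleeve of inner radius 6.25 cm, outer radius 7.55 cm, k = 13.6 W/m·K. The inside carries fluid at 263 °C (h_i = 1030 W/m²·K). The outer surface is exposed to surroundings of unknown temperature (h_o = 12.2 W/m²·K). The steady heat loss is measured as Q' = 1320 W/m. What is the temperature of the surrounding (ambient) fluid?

T_out = 28.7 °C

Sum the resistances:
  R'_conv,in = 1/(2πr h) = 1/(2π·0.0625·1030) = 0.002472 m·K/W
  R'_nickel alloy = ln(0.0755/0.0625)/(2πk) = 0.1890/(2π·13.6) = 0.002211 m·K/W
  R'_conv,out = 1/(2πr h) = 1/(2π·0.0755·12.2) = 0.1728 m·K/W
ΣR = 0.1775 m·K/W
ΔT = Q'·ΣR = 1320 × 0.1775 = 234.3 K
Heat flows outward, so T_out = T_in − ΔT = 263 − 234.3 = 28.7 °C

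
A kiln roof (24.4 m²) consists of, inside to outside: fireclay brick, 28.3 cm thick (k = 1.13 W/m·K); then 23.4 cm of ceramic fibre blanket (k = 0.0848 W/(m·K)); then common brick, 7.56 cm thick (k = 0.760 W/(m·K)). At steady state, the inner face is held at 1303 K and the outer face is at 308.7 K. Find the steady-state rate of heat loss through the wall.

Q = 7.80 kW

Series thermal resistances, inner to outer:
  R_fireclay brick = L/(kA) = 0.283/(1.13·24.4) = 0.01026 K/W
  R_ceramic fibre blanket = L/(kA) = 0.234/(0.0848·24.4) = 0.1131 K/W
  R_common brick = L/(kA) = 0.0756/(0.760·24.4) = 0.004077 K/W
ΣR = 0.01026 + 0.1131 + 0.004077 = 0.1274 K/W
Q = ΔT/ΣR = (1303 K − 308.7 K)/0.1274 = 7800 W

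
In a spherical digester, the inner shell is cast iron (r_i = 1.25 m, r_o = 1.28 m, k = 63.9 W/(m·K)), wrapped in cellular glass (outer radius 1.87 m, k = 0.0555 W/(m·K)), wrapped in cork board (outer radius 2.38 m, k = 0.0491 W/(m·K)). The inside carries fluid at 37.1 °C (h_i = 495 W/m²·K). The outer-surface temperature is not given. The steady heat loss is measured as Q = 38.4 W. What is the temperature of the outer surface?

T_out = 16.4 °C

Sum the resistances:
  R_conv,in = 1/(4πr²h) = 1/(4π·1.25²·495) = 1.029×10^-4 K/W
  R_cast iron = (1/1.25 − 1/1.28)/(4πk) = 0.01875/(4π·63.9) = 2.335×10^-5 K/W
  R_cellular glass = (1/1.28 − 1/1.87)/(4πk) = 0.2465/(4π·0.0555) = 0.3534 K/W
  R_cork board = (1/1.87 − 1/2.38)/(4πk) = 0.1146/(4π·0.0491) = 0.1857 K/W
ΣR = 0.5393 K/W
ΔT = Q·ΣR = 38.4 × 0.5393 = 20.71 K
Heat flows outward, so T_out = T_in − ΔT = 37.1 − 20.71 = 16.4 °C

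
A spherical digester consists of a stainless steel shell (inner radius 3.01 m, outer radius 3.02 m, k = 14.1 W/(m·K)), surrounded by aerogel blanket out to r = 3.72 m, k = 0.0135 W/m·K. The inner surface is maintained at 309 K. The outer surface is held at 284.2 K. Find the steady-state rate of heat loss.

Resistance network (inner→outer):
  R_stainless steel = (1/3.01 − 1/3.02)/(4πk) = 0.001100/(4π·14.1) = 6.209×10^-6 K/W
  R_aerogel blanket = (1/3.02 − 1/3.72)/(4πk) = 0.06231/(4π·0.0135) = 0.3673 K/W
ΣR = 6.209×10^-6 + 0.3673 = 0.3673 K/W
Q = ΔT/ΣR = (309 K − 284.2 K)/0.3673 = 67.5 W

Q = 67.5 W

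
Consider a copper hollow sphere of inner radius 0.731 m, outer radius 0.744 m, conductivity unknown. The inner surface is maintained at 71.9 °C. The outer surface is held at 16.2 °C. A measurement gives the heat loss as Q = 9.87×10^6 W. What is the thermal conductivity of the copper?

k = 337 W/m·K

ΣR = ΔT/Q = |71.9 − 16.2|/9.87×10^6 = 5.643×10^-6 K/W
(1/r₁−1/r₂)/(4πk) = 5.643×10^-6 ⇒ k = 0.02390/(4π·5.643×10^-6) = 337 W/m·K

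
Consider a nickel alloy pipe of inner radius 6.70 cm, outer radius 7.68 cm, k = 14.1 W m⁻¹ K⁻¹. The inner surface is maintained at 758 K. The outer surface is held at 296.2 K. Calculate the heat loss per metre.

Q' = 2πk·ΔT/ln(r₂/r₁) = 2π × 14.1 × 461.8 / ln(0.0768/0.0670) = 3.00×10^5 W/m

Q' = 300 kW/m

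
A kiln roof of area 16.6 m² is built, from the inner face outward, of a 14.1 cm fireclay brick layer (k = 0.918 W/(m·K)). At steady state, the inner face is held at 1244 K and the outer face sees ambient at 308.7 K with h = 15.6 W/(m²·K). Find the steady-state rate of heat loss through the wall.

Resistance network (inner→outer):
  R_fireclay brick = L/(kA) = 0.141/(0.918·16.6) = 0.009253 K/W
  R_conv,out = 1/(hA) = 1/(15.6·16.6) = 0.003862 K/W
ΣR = 0.009253 + 0.003862 = 0.01312 K/W
Q = ΔT/ΣR = (1244 K − 308.7 K)/0.01312 = 71300 W

Q = 71300 W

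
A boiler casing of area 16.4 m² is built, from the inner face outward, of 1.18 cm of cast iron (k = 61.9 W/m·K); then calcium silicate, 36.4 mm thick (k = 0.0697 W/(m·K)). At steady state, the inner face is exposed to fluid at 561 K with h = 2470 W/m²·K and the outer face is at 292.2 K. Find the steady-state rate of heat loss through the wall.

Q = 8430 W

Series thermal resistances, inner to outer:
  R_conv,in = 1/(hA) = 1/(2470·16.4) = 2.469×10^-5 K/W
  R_cast iron = L/(kA) = 0.0118/(61.9·16.4) = 1.162×10^-5 K/W
  R_calcium silicate = L/(kA) = 0.0364/(0.0697·16.4) = 0.03184 K/W
ΣR = 2.469×10^-5 + 1.162×10^-5 + 0.03184 = 0.03188 K/W
Q = ΔT/ΣR = (561 K − 292.2 K)/0.03188 = 8430 W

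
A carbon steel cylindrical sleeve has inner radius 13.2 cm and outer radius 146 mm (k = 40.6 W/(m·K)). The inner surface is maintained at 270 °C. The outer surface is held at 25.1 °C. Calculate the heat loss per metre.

Q' = 6.20×10^5 W/m

Q' = 2πk·ΔT/ln(r₂/r₁) = 2π × 40.6 × 244.9 / ln(0.146/0.132) = 6.20×10^5 W/m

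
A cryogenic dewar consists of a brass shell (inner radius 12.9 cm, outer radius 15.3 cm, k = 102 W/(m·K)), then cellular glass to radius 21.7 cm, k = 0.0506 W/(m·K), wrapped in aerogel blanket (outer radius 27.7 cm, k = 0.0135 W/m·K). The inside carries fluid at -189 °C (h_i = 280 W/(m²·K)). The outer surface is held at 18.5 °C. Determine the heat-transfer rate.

Resistance network (inner→outer):
  R_conv,in = 1/(4πr²h) = 1/(4π·0.129²·280) = 0.01708 K/W
  R_brass = (1/0.129 − 1/0.153)/(4πk) = 1.216/(4π·102) = 9.487×10^-4 K/W
  R_cellular glass = (1/0.153 − 1/0.217)/(4πk) = 1.928/(4π·0.0506) = 3.032 K/W
  R_aerogel blanket = (1/0.217 − 1/0.277)/(4πk) = 0.9982/(4π·0.0135) = 5.884 K/W
ΣR = 0.01708 + 9.487×10^-4 + 3.032 + 5.884 = 8.934 K/W
Q = ΔT/ΣR = (-189 °C − 18.5 °C)/8.934 = -23.2 W
(Negative Q ⇒ heat flows inward; heat gain = 23.2 W.)

Q = 23.2 W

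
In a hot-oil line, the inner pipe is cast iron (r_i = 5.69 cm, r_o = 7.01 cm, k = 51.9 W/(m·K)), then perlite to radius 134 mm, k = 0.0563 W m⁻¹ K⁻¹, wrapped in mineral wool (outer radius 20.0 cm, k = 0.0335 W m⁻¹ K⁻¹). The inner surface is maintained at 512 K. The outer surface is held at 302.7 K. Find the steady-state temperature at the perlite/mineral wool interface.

T = 409 K

Resistance network (inner→outer):
  R'_cast iron = ln(0.0701/0.0569)/(2πk) = 0.2086/(2π·51.9) = 6.398×10^-4 m·K/W
  R'_perlite = ln(0.134/0.0701)/(2πk) = 0.6479/(2π·0.0563) = 1.832 m·K/W
  R'_mineral wool = ln(0.200/0.134)/(2πk) = 0.4005/(2π·0.0335) = 1.903 m·K/W
ΣR = 6.398×10^-4 + 1.832 + 1.903 = 3.736 m·K/W
Q' = ΔT/ΣR = (512 K − 302.7 K)/3.736 = 56.02 W/m
From the inner boundary to the perlite/mineral wool interface, ΣR_partial = 1.833 m·K/W.
T_interface = T_in − Q'·ΣR_partial = 512 K − (56.02)(1.833) = 409 K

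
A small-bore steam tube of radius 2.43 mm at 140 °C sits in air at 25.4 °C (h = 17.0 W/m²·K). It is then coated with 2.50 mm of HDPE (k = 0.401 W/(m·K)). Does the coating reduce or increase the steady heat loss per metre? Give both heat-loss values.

Critical radius for a cylinder: r_cr = k/h = 0.0236 m = 2.36 cm.
Outer radius after coating: r₂ = 0.00243 + 0.00250 = 0.00493 m.
Since r₁ < r_cr and r₂ ≤ r_cr, the coating moves toward the maximum at r_cr — heat loss rises.
Bare: R = 1/(2πr₁h) = 3.853 m·K/W; Q = 114.6/3.853 = 29.7 W/m.
Coated: R = R_cond + R_conv = 2.180 m·K/W; Q = 114.6/2.180 = 52.6 W/m.

increases: 29.7 → 52.6 W/m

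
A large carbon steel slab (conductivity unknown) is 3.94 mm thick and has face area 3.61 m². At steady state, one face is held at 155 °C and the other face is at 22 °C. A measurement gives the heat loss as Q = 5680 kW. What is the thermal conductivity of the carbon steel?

k = 46.6 W/m·K

ΣR = ΔT/Q = |155 − 22|/5.68×10^6 = 2.342×10^-5 K/W
L/(kA) = 2.342×10^-5 ⇒ k = 0.00394/(2.342×10^-5·3.61) = 46.6 W/m·K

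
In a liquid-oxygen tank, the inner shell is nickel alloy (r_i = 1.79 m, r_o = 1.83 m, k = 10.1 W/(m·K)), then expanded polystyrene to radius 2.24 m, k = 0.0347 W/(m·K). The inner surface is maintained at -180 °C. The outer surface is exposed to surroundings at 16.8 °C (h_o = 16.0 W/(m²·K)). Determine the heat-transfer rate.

Treat each layer as a resistance in series:
  R_nickel alloy = (1/1.79 − 1/1.83)/(4πk) = 0.01221/(4π·10.1) = 9.621×10^-5 K/W
  R_expanded polystyrene = (1/1.83 − 1/2.24)/(4πk) = 0.1000/(4π·0.0347) = 0.2294 K/W
  R_conv,out = 1/(4πr²h) = 1/(4π·2.24²·16.0) = 9.912×10^-4 K/W
ΣR = 9.621×10^-5 + 0.2294 + 9.912×10^-4 = 0.2305 K/W
Q = ΔT/ΣR = (-180 °C − 16.8 °C)/0.2305 = -854 W
(Negative Q ⇒ heat flows inward; heat gain = 854 W.)

Q = 854 W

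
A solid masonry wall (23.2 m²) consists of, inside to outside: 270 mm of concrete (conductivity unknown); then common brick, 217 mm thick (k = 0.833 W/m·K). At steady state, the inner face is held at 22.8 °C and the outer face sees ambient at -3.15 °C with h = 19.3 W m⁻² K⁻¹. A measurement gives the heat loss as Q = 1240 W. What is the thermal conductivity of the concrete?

k = 1.56 W/m·K

ΣR = ΔT/Q = |22.8 − -3.15|/1240 = 0.02093 K/W
Known resistances:
  R_common brick = L/(kA) = 0.217/(0.833·23.2) = 0.01123 K/W
  R_conv,out = 1/(hA) = 1/(19.3·23.2) = 0.002233 K/W
R_concrete = ΣR − ΣR_known = 0.02093 − 0.01346 = 0.007470 K/W
L/(kA) = 0.007470 ⇒ k = 0.270/(0.007470·23.2) = 1.56 W/m·K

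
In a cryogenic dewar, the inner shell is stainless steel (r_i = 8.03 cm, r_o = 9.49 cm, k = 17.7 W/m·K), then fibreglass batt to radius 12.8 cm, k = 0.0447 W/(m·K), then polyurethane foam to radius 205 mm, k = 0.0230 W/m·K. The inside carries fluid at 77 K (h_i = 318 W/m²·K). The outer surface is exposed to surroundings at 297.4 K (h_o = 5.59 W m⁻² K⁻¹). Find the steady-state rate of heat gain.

Q = 14.3 W

Resistance network (inner→outer):
  R_conv,in = 1/(4πr²h) = 1/(4π·0.0803²·318) = 0.03881 K/W
  R_stainless steel = (1/0.0803 − 1/0.0949)/(4πk) = 1.916/(4π·17.7) = 0.008614 K/W
  R_fibreglass batt = (1/0.0949 − 1/0.128)/(4πk) = 2.725/(4π·0.0447) = 4.851 K/W
  R_polyurethane foam = (1/0.128 − 1/0.205)/(4πk) = 2.934/(4π·0.0230) = 10.15 K/W
  R_conv,out = 1/(4πr²h) = 1/(4π·0.205²·5.59) = 0.3387 K/W
ΣR = 0.03881 + 0.008614 + 4.851 + 10.15 + 0.3387 = 15.39 K/W
Q = ΔT/ΣR = (77 K − 297.4 K)/15.39 = -14.3 W
(Negative Q ⇒ heat flows inward; heat gain = 14.3 W.)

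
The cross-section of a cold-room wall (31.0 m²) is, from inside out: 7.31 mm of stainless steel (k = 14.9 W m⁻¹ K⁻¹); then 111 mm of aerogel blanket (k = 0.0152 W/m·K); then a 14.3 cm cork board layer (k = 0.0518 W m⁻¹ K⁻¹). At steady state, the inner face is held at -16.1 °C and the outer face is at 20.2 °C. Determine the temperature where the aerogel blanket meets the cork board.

T = 10.2 °C

Treat each layer as a resistance in series:
  R_stainless steel = L/(kA) = 0.00731/(14.9·31.0) = 1.583×10^-5 K/W
  R_aerogel blanket = L/(kA) = 0.111/(0.0152·31.0) = 0.2356 K/W
  R_cork board = L/(kA) = 0.143/(0.0518·31.0) = 0.08905 K/W
ΣR = 1.583×10^-5 + 0.2356 + 0.08905 = 0.3247 K/W
Q = ΔT/ΣR = (-16.1 °C − 20.2 °C)/0.3247 = -111.8 W
From the inner boundary to the aerogel blanket/cork board interface, ΣR_partial = 0.2356 K/W.
T_interface = T_in − Q·ΣR_partial = -16.1 °C − (-111.8)(0.2356) = 10.2 °C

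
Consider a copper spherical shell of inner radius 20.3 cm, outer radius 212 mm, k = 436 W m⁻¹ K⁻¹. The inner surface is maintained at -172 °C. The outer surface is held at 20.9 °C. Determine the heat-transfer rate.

Q = 5.05×10^6 W

Q = 4πk·ΔT/(1/r₁ − 1/r₂) = 4π × 436 × 192.9 / (1/0.203 − 1/0.212) = 5.05×10^6 W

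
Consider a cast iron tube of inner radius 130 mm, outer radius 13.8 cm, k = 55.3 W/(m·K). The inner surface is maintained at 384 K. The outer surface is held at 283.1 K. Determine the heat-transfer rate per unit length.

Q' = 5.87×10^5 W/m

Q' = 2πk·ΔT/ln(r₂/r₁) = 2π × 55.3 × 100.9 / ln(0.138/0.130) = 5.87×10^5 W/m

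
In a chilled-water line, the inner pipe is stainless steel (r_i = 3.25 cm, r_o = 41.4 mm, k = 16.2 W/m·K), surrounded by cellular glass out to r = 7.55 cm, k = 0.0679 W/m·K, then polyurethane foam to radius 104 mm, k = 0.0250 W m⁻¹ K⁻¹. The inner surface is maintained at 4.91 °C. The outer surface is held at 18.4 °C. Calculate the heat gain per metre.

Q' = 3.91 W/m

Series thermal resistances, inner to outer:
  R'_stainless steel = ln(0.0414/0.0325)/(2πk) = 0.2420/(2π·16.2) = 0.002378 m·K/W
  R'_cellular glass = ln(0.0755/0.0414)/(2πk) = 0.6009/(2π·0.0679) = 1.408 m·K/W
  R'_polyurethane foam = ln(0.104/0.0755)/(2πk) = 0.3203/(2π·0.0250) = 2.039 m·K/W
ΣR = 0.002378 + 1.408 + 2.039 = 3.449 m·K/W
Q' = ΔT/ΣR = (4.91 °C − 18.4 °C)/3.449 = -3.91 W/m
(Negative Q' ⇒ heat flows inward; heat gain = 3.91 W/m.)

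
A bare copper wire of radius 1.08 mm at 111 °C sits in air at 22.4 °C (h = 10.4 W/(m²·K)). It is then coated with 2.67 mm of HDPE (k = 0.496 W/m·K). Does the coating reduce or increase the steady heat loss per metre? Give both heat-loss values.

Critical radius for a cylinder: r_cr = k/h = 0.0477 m = 4.77 cm.
Outer radius after coating: r₂ = 0.00108 + 0.00267 = 0.00375 m.
Since r₁ < r_cr and r₂ ≤ r_cr, the coating moves toward the maximum at r_cr — heat loss rises.
Bare: R = 1/(2πr₁h) = 14.17 m·K/W; Q = 88.6/14.17 = 6.25 W/m.
Coated: R = R_cond + R_conv = 4.480 m·K/W; Q = 88.6/4.480 = 19.8 W/m.

increases: 6.25 → 19.8 W/m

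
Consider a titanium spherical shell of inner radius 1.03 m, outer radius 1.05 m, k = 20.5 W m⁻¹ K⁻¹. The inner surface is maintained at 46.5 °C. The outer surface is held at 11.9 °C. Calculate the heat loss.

Q = 4πk·ΔT/(1/r₁ − 1/r₂) = 4π × 20.5 × 34.6 / (1/1.03 − 1/1.05) = 4.82×10^5 W

Q = 4.82×10^5 W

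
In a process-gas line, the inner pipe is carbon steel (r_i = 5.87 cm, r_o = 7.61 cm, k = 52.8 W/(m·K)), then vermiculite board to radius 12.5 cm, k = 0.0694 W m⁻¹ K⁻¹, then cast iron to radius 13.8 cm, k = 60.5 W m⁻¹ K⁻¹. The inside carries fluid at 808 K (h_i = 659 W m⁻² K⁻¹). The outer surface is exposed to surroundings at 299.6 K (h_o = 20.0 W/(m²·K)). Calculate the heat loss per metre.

Q' = 423 W/m

Series thermal resistances, inner to outer:
  R'_conv,in = 1/(2πr h) = 1/(2π·0.0587·659) = 0.004114 m·K/W
  R'_carbon steel = ln(0.0761/0.0587)/(2πk) = 0.2596/(2π·52.8) = 7.825×10^-4 m·K/W
  R'_vermiculite board = ln(0.125/0.0761)/(2πk) = 0.4963/(2π·0.0694) = 1.138 m·K/W
  R'_cast iron = ln(0.138/0.125)/(2πk) = 0.09894/(2π·60.5) = 2.603×10^-4 m·K/W
  R'_conv,out = 1/(2πr h) = 1/(2π·0.138·20.0) = 0.05766 m·K/W
ΣR = 0.004114 + 7.825×10^-4 + 1.138 + 2.603×10^-4 + 0.05766 = 1.201 m·K/W
Q' = ΔT/ΣR = (808 K − 299.6 K)/1.201 = 423 W/m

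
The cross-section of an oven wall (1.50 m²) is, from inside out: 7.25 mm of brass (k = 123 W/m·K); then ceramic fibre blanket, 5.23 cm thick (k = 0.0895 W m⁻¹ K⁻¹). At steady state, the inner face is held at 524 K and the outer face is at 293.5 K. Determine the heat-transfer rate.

Q = 592 W

Treat each layer as a resistance in series:
  R_brass = L/(kA) = 0.00725/(123·1.50) = 3.930×10^-5 K/W
  R_ceramic fibre blanket = L/(kA) = 0.0523/(0.0895·1.50) = 0.3896 K/W
ΣR = 3.930×10^-5 + 0.3896 = 0.3896 K/W
Q = ΔT/ΣR = (524 K − 293.5 K)/0.3896 = 592 W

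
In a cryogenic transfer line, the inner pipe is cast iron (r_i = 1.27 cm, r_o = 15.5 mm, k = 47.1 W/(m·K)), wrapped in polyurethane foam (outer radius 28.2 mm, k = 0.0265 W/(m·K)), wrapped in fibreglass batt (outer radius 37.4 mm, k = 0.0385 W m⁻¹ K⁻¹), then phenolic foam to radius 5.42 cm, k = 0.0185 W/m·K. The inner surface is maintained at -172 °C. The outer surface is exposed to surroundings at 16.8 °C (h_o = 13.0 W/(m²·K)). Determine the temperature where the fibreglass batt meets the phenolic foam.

Series thermal resistances, inner to outer:
  R'_cast iron = ln(0.0155/0.0127)/(2πk) = 0.1992/(2π·47.1) = 6.732×10^-4 m·K/W
  R'_polyurethane foam = ln(0.0282/0.0155)/(2πk) = 0.5985/(2π·0.0265) = 3.594 m·K/W
  R'_fibreglass batt = ln(0.0374/0.0282)/(2πk) = 0.2823/(2π·0.0385) = 1.167 m·K/W
  R'_phenolic foam = ln(0.0542/0.0374)/(2πk) = 0.3710/(2π·0.0185) = 3.192 m·K/W
  R'_conv,out = 1/(2πr h) = 1/(2π·0.0542·13.0) = 0.2259 m·K/W
ΣR = 6.732×10^-4 + 3.594 + 1.167 + 3.192 + 0.2259 = 8.180 m·K/W
Q' = ΔT/ΣR = (-172 °C − 16.8 °C)/8.180 = -23.08 W/m
From the inner boundary to the fibreglass batt/phenolic foam interface, ΣR_partial = 4.762 m·K/W.
T_interface = T_in − Q'·ΣR_partial = -172 °C − (-23.08)(4.762) = -62.1 °C

T = -62.1 °C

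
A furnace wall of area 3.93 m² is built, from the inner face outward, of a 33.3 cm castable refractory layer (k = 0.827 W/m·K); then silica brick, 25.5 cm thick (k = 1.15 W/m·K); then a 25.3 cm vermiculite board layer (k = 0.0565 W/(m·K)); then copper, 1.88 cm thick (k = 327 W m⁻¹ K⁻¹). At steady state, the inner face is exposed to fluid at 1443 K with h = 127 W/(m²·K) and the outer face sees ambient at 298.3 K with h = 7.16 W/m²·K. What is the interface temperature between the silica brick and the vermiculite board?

T = 1305 K

Treat each layer as a resistance in series:
  R_conv,in = 1/(hA) = 1/(127·3.93) = 0.002004 K/W
  R_castable refractory = L/(kA) = 0.333/(0.827·3.93) = 0.1025 K/W
  R_silica brick = L/(kA) = 0.255/(1.15·3.93) = 0.05642 K/W
  R_vermiculite board = L/(kA) = 0.253/(0.0565·3.93) = 1.139 K/W
  R_copper = L/(kA) = 0.0188/(327·3.93) = 1.463×10^-5 K/W
  R_conv,out = 1/(hA) = 1/(7.16·3.93) = 0.03554 K/W
ΣR = 0.002004 + 0.1025 + 0.05642 + 1.139 + 1.463×10^-5 + 0.03554 = 1.335 K/W
Q = ΔT/ΣR = (1443 K − 298.3 K)/1.335 = 857.5 W
From the inner boundary to the silica brick/vermiculite board interface, ΣR_partial = 0.1609 K/W.
T_interface = T_in − Q·ΣR_partial = 1443 K − (857.5)(0.1609) = 1305 K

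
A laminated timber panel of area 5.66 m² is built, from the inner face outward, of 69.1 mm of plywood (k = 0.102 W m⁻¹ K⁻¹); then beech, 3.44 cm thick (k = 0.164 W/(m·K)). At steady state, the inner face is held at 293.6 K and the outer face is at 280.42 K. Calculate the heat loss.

Series thermal resistances, inner to outer:
  R_plywood = L/(kA) = 0.0691/(0.102·5.66) = 0.1197 K/W
  R_beech = L/(kA) = 0.0344/(0.164·5.66) = 0.03706 K/W
ΣR = 0.1197 + 0.03706 = 0.1568 K/W
Q = ΔT/ΣR = (293.6 K − 280.42 K)/0.1568 = 84.1 W

Q = 84.1 W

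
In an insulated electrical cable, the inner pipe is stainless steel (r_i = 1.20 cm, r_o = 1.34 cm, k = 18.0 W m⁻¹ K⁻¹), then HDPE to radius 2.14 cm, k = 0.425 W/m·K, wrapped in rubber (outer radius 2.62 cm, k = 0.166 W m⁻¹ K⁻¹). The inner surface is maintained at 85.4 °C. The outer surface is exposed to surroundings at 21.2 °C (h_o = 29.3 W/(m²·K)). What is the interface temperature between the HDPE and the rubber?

Treat each layer as a resistance in series:
  R'_stainless steel = ln(0.0134/0.0120)/(2πk) = 0.1103/(2π·18.0) = 9.757×10^-4 m·K/W
  R'_HDPE = ln(0.0214/0.0134)/(2πk) = 0.4681/(2π·0.425) = 0.1753 m·K/W
  R'_rubber = ln(0.0262/0.0214)/(2πk) = 0.2024/(2π·0.166) = 0.1940 m·K/W
  R'_conv,out = 1/(2πr h) = 1/(2π·0.0262·29.3) = 0.2073 m·K/W
ΣR = 9.757×10^-4 + 0.1753 + 0.1940 + 0.2073 = 0.5776 m·K/W
Q' = ΔT/ΣR = (85.4 °C − 21.2 °C)/0.5776 = 111.1 W/m
From the inner boundary to the HDPE/rubber interface, ΣR_partial = 0.1763 m·K/W.
T_interface = T_in − Q'·ΣR_partial = 85.4 °C − (111.1)(0.1763) = 65.8 °C

T = 65.8 °C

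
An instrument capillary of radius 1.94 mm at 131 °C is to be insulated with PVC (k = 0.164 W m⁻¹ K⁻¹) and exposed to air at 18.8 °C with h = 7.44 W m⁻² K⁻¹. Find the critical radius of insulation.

r_cr = 2.20 cm

For a cylinder, r_cr = k_ins/h = 0.164/7.44 = 0.0220 m = 2.20 cm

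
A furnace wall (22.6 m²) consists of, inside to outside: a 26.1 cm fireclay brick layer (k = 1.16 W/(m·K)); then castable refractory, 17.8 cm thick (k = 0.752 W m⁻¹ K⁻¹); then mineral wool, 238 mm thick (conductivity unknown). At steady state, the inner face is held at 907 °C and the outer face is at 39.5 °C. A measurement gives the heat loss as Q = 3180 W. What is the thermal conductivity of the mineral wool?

ΣR = ΔT/Q = |907 − 39.5|/3180 = 0.2728 K/W
Known resistances:
  R_fireclay brick = L/(kA) = 0.261/(1.16·22.6) = 0.009956 K/W
  R_castable refractory = L/(kA) = 0.178/(0.752·22.6) = 0.01047 K/W
R_mineral wool = ΣR − ΣR_known = 0.2728 − 0.02043 = 0.2524 K/W
L/(kA) = 0.2524 ⇒ k = 0.238/(0.2524·22.6) = 0.0417 W/m·K

k = 0.0417 W/m·K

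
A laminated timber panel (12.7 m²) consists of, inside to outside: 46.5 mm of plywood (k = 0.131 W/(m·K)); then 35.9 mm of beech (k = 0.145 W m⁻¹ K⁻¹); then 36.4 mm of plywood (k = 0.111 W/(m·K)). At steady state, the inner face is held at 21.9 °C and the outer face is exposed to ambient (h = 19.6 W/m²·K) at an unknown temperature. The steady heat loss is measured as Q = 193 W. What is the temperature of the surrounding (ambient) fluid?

Sum the resistances:
  R_plywood = L/(kA) = 0.0465/(0.131·12.7) = 0.02795 K/W
  R_beech = L/(kA) = 0.0359/(0.145·12.7) = 0.01949 K/W
  R_plywood = L/(kA) = 0.0364/(0.111·12.7) = 0.02582 K/W
  R_conv,out = 1/(hA) = 1/(19.6·12.7) = 0.004017 K/W
ΣR = 0.07728 K/W
ΔT = Q·ΣR = 193 × 0.07728 = 14.92 K
Heat flows outward, so T_out = T_in − ΔT = 21.9 − 14.92 = 6.98 °C

T_out = 6.98 °C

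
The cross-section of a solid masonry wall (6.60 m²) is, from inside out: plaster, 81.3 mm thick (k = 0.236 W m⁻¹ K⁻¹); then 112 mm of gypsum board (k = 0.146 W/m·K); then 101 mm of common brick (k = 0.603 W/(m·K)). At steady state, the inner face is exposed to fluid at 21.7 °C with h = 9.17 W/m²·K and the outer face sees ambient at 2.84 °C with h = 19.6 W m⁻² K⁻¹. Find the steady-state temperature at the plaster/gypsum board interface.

T = 15.8 °C

Treat each layer as a resistance in series:
  R_conv,in = 1/(hA) = 1/(9.17·6.60) = 0.01652 K/W
  R_plaster = L/(kA) = 0.0813/(0.236·6.60) = 0.05220 K/W
  R_gypsum board = L/(kA) = 0.112/(0.146·6.60) = 0.1162 K/W
  R_common brick = L/(kA) = 0.101/(0.603·6.60) = 0.02538 K/W
  R_conv,out = 1/(hA) = 1/(19.6·6.60) = 0.007730 K/W
ΣR = 0.01652 + 0.05220 + 0.1162 + 0.02538 + 0.007730 = 0.2180 K/W
Q = ΔT/ΣR = (21.7 °C − 2.84 °C)/0.2180 = 86.51 W
From the inner boundary to the plaster/gypsum board interface, ΣR_partial = 0.06872 K/W.
T_interface = T_in − Q·ΣR_partial = 21.7 °C − (86.51)(0.06872) = 15.8 °C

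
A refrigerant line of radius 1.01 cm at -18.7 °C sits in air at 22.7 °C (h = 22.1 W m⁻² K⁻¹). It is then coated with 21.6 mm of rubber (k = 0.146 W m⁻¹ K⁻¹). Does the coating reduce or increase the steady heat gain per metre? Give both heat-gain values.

reduces: 58.1 → 28.1 W/m

Critical radius for a cylinder: r_cr = k/h = 0.00661 m = 0.661 cm.
Outer radius after coating: r₂ = 0.0101 + 0.0216 = 0.0317 m.
Since r₁ ≥ r_cr, any added insulation reduces the heat gain.
Bare: R = 1/(2πr₁h) = 0.7130 m·K/W; Q = 41.4/0.7130 = 58.1 W/m.
Coated: R = R_cond + R_conv = 1.474 m·K/W; Q = 41.4/1.474 = 28.1 W/m.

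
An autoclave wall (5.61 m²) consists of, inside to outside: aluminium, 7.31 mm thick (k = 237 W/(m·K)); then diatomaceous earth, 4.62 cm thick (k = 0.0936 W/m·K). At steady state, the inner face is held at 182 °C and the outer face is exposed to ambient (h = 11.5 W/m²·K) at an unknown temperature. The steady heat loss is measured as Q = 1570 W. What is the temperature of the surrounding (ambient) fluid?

Sum the resistances:
  R_aluminium = L/(kA) = 0.00731/(237·5.61) = 5.498×10^-6 K/W
  R_diatomaceous earth = L/(kA) = 0.0462/(0.0936·5.61) = 0.08798 K/W
  R_conv,out = 1/(hA) = 1/(11.5·5.61) = 0.01550 K/W
ΣR = 0.1035 K/W
ΔT = Q·ΣR = 1570 × 0.1035 = 162.5 K
Heat flows outward, so T_out = T_in − ΔT = 182 − 162.5 = 19.5 °C

T_out = 19.5 °C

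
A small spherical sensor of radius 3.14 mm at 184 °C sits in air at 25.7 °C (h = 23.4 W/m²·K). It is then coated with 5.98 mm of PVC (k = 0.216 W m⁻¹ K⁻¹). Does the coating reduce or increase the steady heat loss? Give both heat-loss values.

Critical radius for a sphere: r_cr = 2k/h = 0.0185 m = 1.85 cm.
Outer radius after coating: r₂ = 0.00314 + 0.00598 = 0.00912 m.
Since r₁ < r_cr and r₂ ≤ r_cr, the coating moves toward the maximum at r_cr — heat loss rises.
Bare: R = 1/(4πr₁²h) = 344.9 K/W; Q = 158.3/344.9 = 0.459 W.
Coated: R = R_cond + R_conv = 117.8 K/W; Q = 158.3/117.8 = 1.34 W.

increases: 0.459 → 1.34 W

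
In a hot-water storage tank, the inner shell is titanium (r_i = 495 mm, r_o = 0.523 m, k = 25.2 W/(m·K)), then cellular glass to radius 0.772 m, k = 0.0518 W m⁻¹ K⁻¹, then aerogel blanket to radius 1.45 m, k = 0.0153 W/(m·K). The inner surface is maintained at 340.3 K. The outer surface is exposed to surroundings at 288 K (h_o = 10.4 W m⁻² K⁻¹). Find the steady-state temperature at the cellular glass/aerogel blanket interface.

T = 328.2 K

Series thermal resistances, inner to outer:
  R_titanium = (1/0.495 − 1/0.523)/(4πk) = 0.1082/(4π·25.2) = 3.415×10^-4 K/W
  R_cellular glass = (1/0.523 − 1/0.772)/(4πk) = 0.6167/(4π·0.0518) = 0.9474 K/W
  R_aerogel blanket = (1/0.772 − 1/1.45)/(4πk) = 0.6057/(4π·0.0153) = 3.150 K/W
  R_conv,out = 1/(4πr²h) = 1/(4π·1.45²·10.4) = 0.003639 K/W
ΣR = 3.415×10^-4 + 0.9474 + 3.150 + 0.003639 = 4.101 K/W
Q = ΔT/ΣR = (340.3 K − 288 K)/4.101 = 12.75 W
From the inner boundary to the cellular glass/aerogel blanket interface, ΣR_partial = 0.9477 K/W.
T_interface = T_in − Q·ΣR_partial = 340.3 K − (12.75)(0.9477) = 328.2 K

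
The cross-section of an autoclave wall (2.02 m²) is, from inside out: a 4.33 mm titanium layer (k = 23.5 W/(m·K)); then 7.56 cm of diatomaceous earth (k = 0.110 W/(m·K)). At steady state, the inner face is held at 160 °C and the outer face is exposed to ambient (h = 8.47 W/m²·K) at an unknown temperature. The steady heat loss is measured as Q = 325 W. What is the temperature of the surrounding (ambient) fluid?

Series resistances:
  R_titanium = L/(kA) = 0.00433/(23.5·2.02) = 9.122×10^-5 K/W
  R_diatomaceous earth = L/(kA) = 0.0756/(0.110·2.02) = 0.3402 K/W
  R_conv,out = 1/(hA) = 1/(8.47·2.02) = 0.05845 K/W
ΣR = 0.3988 K/W
ΔT = Q·ΣR = 325 × 0.3988 = 129.6 K
Heat flows outward, so T_out = T_in − ΔT = 160 − 129.6 = 30.4 °C

T_out = 30.4 °C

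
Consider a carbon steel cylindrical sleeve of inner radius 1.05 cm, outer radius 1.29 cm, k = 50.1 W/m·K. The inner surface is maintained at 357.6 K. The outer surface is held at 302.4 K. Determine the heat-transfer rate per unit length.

Q' = 84.4 kW/m

Q' = 2πk·ΔT/ln(r₂/r₁) = 2π × 50.1 × 55.2 / ln(0.0129/0.0105) = 84400 W/m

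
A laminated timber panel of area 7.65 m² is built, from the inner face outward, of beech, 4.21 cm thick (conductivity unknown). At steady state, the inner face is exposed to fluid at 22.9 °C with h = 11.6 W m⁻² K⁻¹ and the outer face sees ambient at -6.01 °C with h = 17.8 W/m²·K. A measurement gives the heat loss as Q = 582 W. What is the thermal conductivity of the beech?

k = 0.177 W/m·K

ΣR = ΔT/Q = |22.9 − -6.01|/582 = 0.04967 K/W
Known resistances:
  R_conv,in = 1/(hA) = 1/(11.6·7.65) = 0.01127 K/W
  R_conv,out = 1/(hA) = 1/(17.8·7.65) = 0.007344 K/W
R_beech = ΣR − ΣR_known = 0.04967 − 0.01861 = 0.03106 K/W
L/(kA) = 0.03106 ⇒ k = 0.0421/(0.03106·7.65) = 0.177 W/m·K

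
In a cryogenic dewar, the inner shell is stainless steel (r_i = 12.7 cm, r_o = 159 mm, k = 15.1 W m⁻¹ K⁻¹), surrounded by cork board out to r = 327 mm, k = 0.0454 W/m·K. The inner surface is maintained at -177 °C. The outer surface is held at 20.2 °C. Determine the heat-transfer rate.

Q = 34.8 W

Resistance network (inner→outer):
  R_stainless steel = (1/0.127 − 1/0.159)/(4πk) = 1.585/(4π·15.1) = 0.008351 K/W
  R_cork board = (1/0.159 − 1/0.327)/(4πk) = 3.231/(4π·0.0454) = 5.664 K/W
ΣR = 0.008351 + 5.664 = 5.672 K/W
Q = ΔT/ΣR = (-177 °C − 20.2 °C)/5.672 = -34.8 W
(Negative Q ⇒ heat flows inward; heat gain = 34.8 W.)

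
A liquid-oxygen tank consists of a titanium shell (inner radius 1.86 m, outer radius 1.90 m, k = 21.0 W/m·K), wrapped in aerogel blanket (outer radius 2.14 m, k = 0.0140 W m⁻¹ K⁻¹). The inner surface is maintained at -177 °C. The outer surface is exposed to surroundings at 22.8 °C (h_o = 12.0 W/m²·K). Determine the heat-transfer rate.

Q = 593 W

Treat each layer as a resistance in series:
  R_titanium = (1/1.86 − 1/1.90)/(4πk) = 0.01132/(4π·21.0) = 4.289×10^-5 K/W
  R_aerogel blanket = (1/1.90 − 1/2.14)/(4πk) = 0.05903/(4π·0.0140) = 0.3355 K/W
  R_conv,out = 1/(4πr²h) = 1/(4π·2.14²·12.0) = 0.001448 K/W
ΣR = 4.289×10^-5 + 0.3355 + 0.001448 = 0.3370 K/W
Q = ΔT/ΣR = (-177 °C − 22.8 °C)/0.3370 = -593 W
(Negative Q ⇒ heat flows inward; heat gain = 593 W.)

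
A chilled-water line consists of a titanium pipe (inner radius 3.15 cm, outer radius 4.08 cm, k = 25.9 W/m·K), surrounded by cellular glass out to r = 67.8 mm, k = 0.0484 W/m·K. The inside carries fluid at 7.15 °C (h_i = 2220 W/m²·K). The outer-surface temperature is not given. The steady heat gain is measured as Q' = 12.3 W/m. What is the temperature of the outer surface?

Series resistances:
  R'_conv,in = 1/(2πr h) = 1/(2π·0.0315·2220) = 0.002276 m·K/W
  R'_titanium = ln(0.0408/0.0315)/(2πk) = 0.2587/(2π·25.9) = 0.001590 m·K/W
  R'_cellular glass = ln(0.0678/0.0408)/(2πk) = 0.5079/(2π·0.0484) = 1.670 m·K/W
ΣR = 1.674 m·K/W
ΔT = Q'·ΣR = 12.3 × 1.674 = 20.59 K
Heat flows inward, so T_out = T_in + ΔT = 7.15 + 20.59 = 27.7 °C

T_out = 27.7 °C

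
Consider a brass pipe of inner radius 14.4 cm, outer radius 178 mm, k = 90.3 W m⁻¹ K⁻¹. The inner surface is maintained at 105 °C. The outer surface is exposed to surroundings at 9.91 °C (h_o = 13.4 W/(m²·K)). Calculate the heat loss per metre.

Series thermal resistances, inner to outer:
  R'_brass = ln(0.178/0.144)/(2πk) = 0.2120/(2π·90.3) = 3.736×10^-4 m·K/W
  R'_conv,out = 1/(2πr h) = 1/(2π·0.178·13.4) = 0.06673 m·K/W
ΣR = 3.736×10^-4 + 0.06673 = 0.06710 m·K/W
Q' = ΔT/ΣR = (105 °C − 9.91 °C)/0.06710 = 1420 W/m

Q' = 1420 W/m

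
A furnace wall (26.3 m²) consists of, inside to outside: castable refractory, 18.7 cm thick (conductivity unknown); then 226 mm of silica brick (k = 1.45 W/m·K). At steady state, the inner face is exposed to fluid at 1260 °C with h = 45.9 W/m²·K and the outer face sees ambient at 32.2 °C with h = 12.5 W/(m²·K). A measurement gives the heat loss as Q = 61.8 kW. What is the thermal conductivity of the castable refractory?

k = 0.706 W/m·K

ΣR = ΔT/Q = |1260 − 32.2|/61800 = 0.01987 K/W
Known resistances:
  R_conv,in = 1/(hA) = 1/(45.9·26.3) = 8.284×10^-4 K/W
  R_silica brick = L/(kA) = 0.226/(1.45·26.3) = 0.005926 K/W
  R_conv,out = 1/(hA) = 1/(12.5·26.3) = 0.003042 K/W
R_castable refractory = ΣR − ΣR_known = 0.01987 − 0.009796 = 0.01007 K/W
L/(kA) = 0.01007 ⇒ k = 0.187/(0.01007·26.3) = 0.706 W/m·K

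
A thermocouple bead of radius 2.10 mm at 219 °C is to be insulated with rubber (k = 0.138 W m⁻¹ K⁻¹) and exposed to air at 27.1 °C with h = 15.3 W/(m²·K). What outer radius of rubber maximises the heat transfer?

For a sphere, r_cr = 2k_ins/h = 2·0.138/15.3 = 0.0180 m = 1.80 cm

r_cr = 1.80 cm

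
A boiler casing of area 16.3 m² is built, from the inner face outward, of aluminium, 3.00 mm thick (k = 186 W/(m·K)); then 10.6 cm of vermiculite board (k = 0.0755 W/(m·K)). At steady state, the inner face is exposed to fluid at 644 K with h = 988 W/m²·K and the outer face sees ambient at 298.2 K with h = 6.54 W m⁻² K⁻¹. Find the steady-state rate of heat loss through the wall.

Q = 3.62 kW

Series thermal resistances, inner to outer:
  R_conv,in = 1/(hA) = 1/(988·16.3) = 6.209×10^-5 K/W
  R_aluminium = L/(kA) = 0.00300/(186·16.3) = 9.895×10^-7 K/W
  R_vermiculite board = L/(kA) = 0.106/(0.0755·16.3) = 0.08613 K/W
  R_conv,out = 1/(hA) = 1/(6.54·16.3) = 0.009381 K/W
ΣR = 6.209×10^-5 + 9.895×10^-7 + 0.08613 + 0.009381 = 0.09557 K/W
Q = ΔT/ΣR = (644 K − 298.2 K)/0.09557 = 3620 W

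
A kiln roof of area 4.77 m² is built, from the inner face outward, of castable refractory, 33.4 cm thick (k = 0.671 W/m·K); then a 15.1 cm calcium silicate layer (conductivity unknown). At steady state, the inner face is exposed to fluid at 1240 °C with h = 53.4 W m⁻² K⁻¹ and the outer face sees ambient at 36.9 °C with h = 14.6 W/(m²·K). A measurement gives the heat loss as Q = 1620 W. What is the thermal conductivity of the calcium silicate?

k = 0.0511 W/m·K

ΣR = ΔT/Q = |1240 − 36.9|/1620 = 0.7427 K/W
Known resistances:
  R_conv,in = 1/(hA) = 1/(53.4·4.77) = 0.003926 K/W
  R_castable refractory = L/(kA) = 0.334/(0.671·4.77) = 0.1044 K/W
  R_conv,out = 1/(hA) = 1/(14.6·4.77) = 0.01436 K/W
R_calcium silicate = ΣR − ΣR_known = 0.7427 − 0.1227 = 0.6200 K/W
L/(kA) = 0.6200 ⇒ k = 0.151/(0.6200·4.77) = 0.0511 W/m·K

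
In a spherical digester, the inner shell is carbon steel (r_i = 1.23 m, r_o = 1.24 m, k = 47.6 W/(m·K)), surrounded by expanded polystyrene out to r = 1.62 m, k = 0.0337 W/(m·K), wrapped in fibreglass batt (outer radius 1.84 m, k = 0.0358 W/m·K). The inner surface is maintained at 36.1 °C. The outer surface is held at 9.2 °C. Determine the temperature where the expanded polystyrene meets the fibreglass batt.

Resistance network (inner→outer):
  R_carbon steel = (1/1.23 − 1/1.24)/(4πk) = 0.006557/(4π·47.6) = 1.096×10^-5 K/W
  R_expanded polystyrene = (1/1.24 − 1/1.62)/(4πk) = 0.1892/(4π·0.0337) = 0.4467 K/W
  R_fibreglass batt = (1/1.62 − 1/1.84)/(4πk) = 0.07381/(4π·0.0358) = 0.1641 K/W
ΣR = 1.096×10^-5 + 0.4467 + 0.1641 = 0.6108 K/W
Q = ΔT/ΣR = (36.1 °C − 9.2 °C)/0.6108 = 44.04 W
From the inner boundary to the expanded polystyrene/fibreglass batt interface, ΣR_partial = 0.4467 K/W.
T_interface = T_in − Q·ΣR_partial = 36.1 °C − (44.04)(0.4467) = 16.4 °C

T = 16.4 °C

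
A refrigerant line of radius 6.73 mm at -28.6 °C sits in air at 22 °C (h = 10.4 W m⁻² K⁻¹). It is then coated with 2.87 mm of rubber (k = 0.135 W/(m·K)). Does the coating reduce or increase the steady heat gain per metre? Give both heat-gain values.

Critical radius for a cylinder: r_cr = k/h = 0.0130 m = 1.30 cm.
Outer radius after coating: r₂ = 0.00673 + 0.00287 = 0.00960 m.
Since r₁ < r_cr and r₂ ≤ r_cr, the coating moves toward the maximum at r_cr — heat gain rises.
Bare: R = 1/(2πr₁h) = 2.274 m·K/W; Q = 50.6/2.274 = 22.3 W/m.
Coated: R = R_cond + R_conv = 2.013 m·K/W; Q = 50.6/2.013 = 25.1 W/m.

increases: 22.3 → 25.1 W/m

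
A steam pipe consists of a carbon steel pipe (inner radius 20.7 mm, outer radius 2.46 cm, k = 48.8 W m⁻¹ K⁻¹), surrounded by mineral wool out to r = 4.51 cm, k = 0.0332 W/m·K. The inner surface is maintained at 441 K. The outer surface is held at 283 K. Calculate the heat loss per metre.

Q' = 54.4 W/m

Series thermal resistances, inner to outer:
  R'_carbon steel = ln(0.0246/0.0207)/(2πk) = 0.1726/(2π·48.8) = 5.630×10^-4 m·K/W
  R'_mineral wool = ln(0.0451/0.0246)/(2πk) = 0.6061/(2π·0.0332) = 2.906 m·K/W
ΣR = 5.630×10^-4 + 2.906 = 2.907 m·K/W
Q' = ΔT/ΣR = (441 K − 283 K)/2.907 = 54.4 W/m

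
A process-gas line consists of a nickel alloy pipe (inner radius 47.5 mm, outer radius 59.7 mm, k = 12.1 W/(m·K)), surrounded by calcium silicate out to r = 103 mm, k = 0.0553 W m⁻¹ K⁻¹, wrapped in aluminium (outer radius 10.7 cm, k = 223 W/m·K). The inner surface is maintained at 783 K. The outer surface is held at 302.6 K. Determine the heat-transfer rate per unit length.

Q' = 305 W/m

Series thermal resistances, inner to outer:
  R'_nickel alloy = ln(0.0597/0.0475)/(2πk) = 0.2286/(2π·12.1) = 0.003007 m·K/W
  R'_calcium silicate = ln(0.103/0.0597)/(2πk) = 0.5454/(2π·0.0553) = 1.570 m·K/W
  R'_aluminium = ln(0.107/0.103)/(2πk) = 0.03810/(2π·223) = 2.719×10^-5 m·K/W
ΣR = 0.003007 + 1.570 + 2.719×10^-5 = 1.573 m·K/W
Q' = ΔT/ΣR = (783 K − 302.6 K)/1.573 = 305 W/m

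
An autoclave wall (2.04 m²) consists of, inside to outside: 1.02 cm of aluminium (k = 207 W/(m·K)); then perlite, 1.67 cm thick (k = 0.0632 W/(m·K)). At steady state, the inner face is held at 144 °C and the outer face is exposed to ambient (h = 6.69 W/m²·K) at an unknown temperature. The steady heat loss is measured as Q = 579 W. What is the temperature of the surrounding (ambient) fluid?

T_out = 26.6 °C

Sum the resistances:
  R_aluminium = L/(kA) = 0.0102/(207·2.04) = 2.415×10^-5 K/W
  R_perlite = L/(kA) = 0.0167/(0.0632·2.04) = 0.1295 K/W
  R_conv,out = 1/(hA) = 1/(6.69·2.04) = 0.07327 K/W
ΣR = 0.2028 K/W
ΔT = Q·ΣR = 579 × 0.2028 = 117.4 K
Heat flows outward, so T_out = T_in − ΔT = 144 − 117.4 = 26.6 °C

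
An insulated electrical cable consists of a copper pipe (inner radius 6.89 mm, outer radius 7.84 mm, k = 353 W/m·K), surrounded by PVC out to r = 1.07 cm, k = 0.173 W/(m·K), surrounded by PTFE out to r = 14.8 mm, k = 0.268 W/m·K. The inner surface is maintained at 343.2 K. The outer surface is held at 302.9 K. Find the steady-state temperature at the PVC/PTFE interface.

Resistance network (inner→outer):
  R'_copper = ln(0.00784/0.00689)/(2πk) = 0.1292/(2π·353) = 5.824×10^-5 m·K/W
  R'_PVC = ln(0.0107/0.00784)/(2πk) = 0.3110/(2π·0.173) = 0.2861 m·K/W
  R'_PTFE = ln(0.0148/0.0107)/(2πk) = 0.3244/(2π·0.268) = 0.1926 m·K/W
ΣR = 5.824×10^-5 + 0.2861 + 0.1926 = 0.4788 m·K/W
Q' = ΔT/ΣR = (343.2 K − 302.9 K)/0.4788 = 84.17 W/m
From the inner boundary to the PVC/PTFE interface, ΣR_partial = 0.2862 m·K/W.
T_interface = T_in − Q'·ΣR_partial = 343.2 K − (84.17)(0.2862) = 319.1 K

T = 319.1 K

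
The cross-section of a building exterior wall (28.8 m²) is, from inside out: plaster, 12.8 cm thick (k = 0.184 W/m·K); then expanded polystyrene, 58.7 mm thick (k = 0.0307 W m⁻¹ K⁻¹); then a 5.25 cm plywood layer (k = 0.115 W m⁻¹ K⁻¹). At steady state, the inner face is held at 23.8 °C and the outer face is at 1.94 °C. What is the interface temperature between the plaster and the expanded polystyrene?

Series thermal resistances, inner to outer:
  R_plaster = L/(kA) = 0.128/(0.184·28.8) = 0.02415 K/W
  R_expanded polystyrene = L/(kA) = 0.0587/(0.0307·28.8) = 0.06639 K/W
  R_plywood = L/(kA) = 0.0525/(0.115·28.8) = 0.01585 K/W
ΣR = 0.02415 + 0.06639 + 0.01585 = 0.1064 K/W
Q = ΔT/ΣR = (23.8 °C − 1.94 °C)/0.1064 = 205.5 W
From the inner boundary to the plaster/expanded polystyrene interface, ΣR_partial = 0.02415 K/W.
T_interface = T_in − Q·ΣR_partial = 23.8 °C − (205.5)(0.02415) = 18.8 °C

T = 18.8 °C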